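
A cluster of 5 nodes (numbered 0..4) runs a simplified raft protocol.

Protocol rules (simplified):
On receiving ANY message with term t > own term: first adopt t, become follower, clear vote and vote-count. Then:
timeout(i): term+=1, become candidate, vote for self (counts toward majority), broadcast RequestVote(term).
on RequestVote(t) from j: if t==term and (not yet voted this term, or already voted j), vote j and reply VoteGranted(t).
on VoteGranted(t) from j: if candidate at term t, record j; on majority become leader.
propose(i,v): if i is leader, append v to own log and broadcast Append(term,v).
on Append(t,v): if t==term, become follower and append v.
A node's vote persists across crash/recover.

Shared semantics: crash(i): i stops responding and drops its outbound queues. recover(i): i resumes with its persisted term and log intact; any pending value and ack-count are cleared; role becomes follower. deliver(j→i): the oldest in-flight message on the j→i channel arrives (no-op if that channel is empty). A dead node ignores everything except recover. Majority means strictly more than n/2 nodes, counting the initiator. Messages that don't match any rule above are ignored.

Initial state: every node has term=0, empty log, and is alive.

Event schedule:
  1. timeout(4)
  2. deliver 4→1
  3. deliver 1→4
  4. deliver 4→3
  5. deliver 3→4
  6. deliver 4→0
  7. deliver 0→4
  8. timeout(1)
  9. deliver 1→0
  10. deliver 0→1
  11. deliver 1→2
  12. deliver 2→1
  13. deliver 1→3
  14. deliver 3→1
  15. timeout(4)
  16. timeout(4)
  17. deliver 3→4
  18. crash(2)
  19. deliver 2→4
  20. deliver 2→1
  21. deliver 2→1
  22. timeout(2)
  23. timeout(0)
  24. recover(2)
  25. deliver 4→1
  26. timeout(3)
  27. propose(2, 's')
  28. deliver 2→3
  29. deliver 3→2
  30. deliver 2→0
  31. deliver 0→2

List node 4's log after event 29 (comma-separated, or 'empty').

step 1 timeout(4): 4={cand,t=1,log=-}
step 2 deliver 4→1: 1={foll,t=1,log=-}
step 3 deliver 1→4: —
step 4 deliver 4→3: 3={foll,t=1,log=-}
step 5 deliver 3→4: 4={lead,t=1,log=-}
step 6 deliver 4→0: 0={foll,t=1,log=-}
step 7 deliver 0→4: —
step 8 timeout(1): 1={cand,t=2,log=-}
step 9 deliver 1→0: 0={foll,t=2,log=-}
step 10 deliver 0→1: —
step 11 deliver 1→2: 2={foll,t=2,log=-}
step 12 deliver 2→1: 1={lead,t=2,log=-}
step 13 deliver 1→3: 3={foll,t=2,log=-}
step 14 deliver 3→1: —
step 15 timeout(4): 4={cand,t=2,log=-}
step 16 timeout(4): 4={cand,t=3,log=-}
step 17 deliver 3→4: —
step 18 crash(2): 2={✗foll,t=2,log=-}
step 19 deliver 2→4: —
step 20 deliver 2→1: —
step 21 deliver 2→1: —
step 22 timeout(2): —
step 23 timeout(0): 0={cand,t=3,log=-}
step 24 recover(2): 2={foll,t=2,log=-}
step 25 deliver 4→1: —
step 26 timeout(3): 3={cand,t=3,log=-}
step 27 propose(2,'s'): —
step 28 deliver 2→3: —
step 29 deliver 3→2: 2={foll,t=3,log=-}

empty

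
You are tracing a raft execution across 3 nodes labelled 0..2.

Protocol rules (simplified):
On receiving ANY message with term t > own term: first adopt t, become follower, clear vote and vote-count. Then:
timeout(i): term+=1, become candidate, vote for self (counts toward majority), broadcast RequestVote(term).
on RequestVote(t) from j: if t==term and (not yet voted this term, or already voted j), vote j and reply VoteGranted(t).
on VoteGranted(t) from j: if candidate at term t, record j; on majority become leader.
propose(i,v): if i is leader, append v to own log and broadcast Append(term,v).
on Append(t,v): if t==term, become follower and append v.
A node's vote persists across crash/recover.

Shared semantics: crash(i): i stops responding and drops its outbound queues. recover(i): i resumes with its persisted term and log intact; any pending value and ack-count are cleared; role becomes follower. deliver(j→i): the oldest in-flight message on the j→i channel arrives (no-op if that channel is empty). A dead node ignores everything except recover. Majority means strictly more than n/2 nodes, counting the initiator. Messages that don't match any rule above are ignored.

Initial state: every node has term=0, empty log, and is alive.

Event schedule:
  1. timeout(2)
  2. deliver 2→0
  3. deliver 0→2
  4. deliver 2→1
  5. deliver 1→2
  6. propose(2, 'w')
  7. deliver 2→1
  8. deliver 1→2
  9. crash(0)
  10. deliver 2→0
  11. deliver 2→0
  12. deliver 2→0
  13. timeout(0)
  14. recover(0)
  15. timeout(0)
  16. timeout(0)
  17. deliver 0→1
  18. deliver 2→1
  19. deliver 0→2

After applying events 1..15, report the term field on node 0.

step 1 timeout(2): 2={cand,t=1,log=-}
step 2 deliver 2→0: 0={foll,t=1,log=-}
step 3 deliver 0→2: 2={lead,t=1,log=-}
step 4 deliver 2→1: 1={foll,t=1,log=-}
step 5 deliver 1→2: —
step 6 propose(2,'w'): 2={lead,t=1,log=w}
step 7 deliver 2→1: 1={foll,t=1,log=w}
step 8 deliver 1→2: —
step 9 crash(0): 0={✗foll,t=1,log=-}
step 10 deliver 2→0: —
step 11 deliver 2→0: —
step 12 deliver 2→0: —
step 13 timeout(0): —
step 14 recover(0): 0={foll,t=1,log=-}
step 15 timeout(0): 0={cand,t=2,log=-}

2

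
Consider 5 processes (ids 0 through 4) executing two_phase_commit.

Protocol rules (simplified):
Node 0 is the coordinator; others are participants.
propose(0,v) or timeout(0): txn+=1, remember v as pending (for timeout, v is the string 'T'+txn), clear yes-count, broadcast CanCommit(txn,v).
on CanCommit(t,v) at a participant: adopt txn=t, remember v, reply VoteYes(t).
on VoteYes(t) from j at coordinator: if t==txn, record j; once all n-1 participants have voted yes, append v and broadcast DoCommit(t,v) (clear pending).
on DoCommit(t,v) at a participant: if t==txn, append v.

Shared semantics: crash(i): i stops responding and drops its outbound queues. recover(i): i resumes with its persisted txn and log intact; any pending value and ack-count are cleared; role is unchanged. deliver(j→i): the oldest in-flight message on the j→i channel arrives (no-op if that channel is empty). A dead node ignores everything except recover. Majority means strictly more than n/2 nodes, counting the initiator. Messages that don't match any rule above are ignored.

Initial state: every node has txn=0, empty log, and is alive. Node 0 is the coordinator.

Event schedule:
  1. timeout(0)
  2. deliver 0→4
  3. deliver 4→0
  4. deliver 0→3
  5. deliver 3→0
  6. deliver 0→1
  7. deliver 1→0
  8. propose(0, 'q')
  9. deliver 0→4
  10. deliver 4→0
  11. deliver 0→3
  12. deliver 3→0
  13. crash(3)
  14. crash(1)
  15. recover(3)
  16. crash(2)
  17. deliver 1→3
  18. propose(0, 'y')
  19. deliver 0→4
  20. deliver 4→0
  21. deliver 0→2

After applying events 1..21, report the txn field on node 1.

1

step 1 timeout(0): 0={coor,t=1,log=-}
step 2 deliver 0→4: 4={part,t=1,log=-}
step 3 deliver 4→0: —
step 4 deliver 0→3: 3={part,t=1,log=-}
step 5 deliver 3→0: —
step 6 deliver 0→1: 1={part,t=1,log=-}
step 7 deliver 1→0: —
step 8 propose(0,'q'): 0={coor,t=2,log=-}
step 9 deliver 0→4: 4={part,t=2,log=-}
step 10 deliver 4→0: —
step 11 deliver 0→3: 3={part,t=2,log=-}
step 12 deliver 3→0: —
step 13 crash(3): 3={✗part,t=2,log=-}
step 14 crash(1): 1={✗part,t=1,log=-}
step 15 recover(3): 3={part,t=2,log=-}
step 16 crash(2): 2={✗part,t=0,log=-}
step 17 deliver 1→3: —
step 18 propose(0,'y'): 0={coor,t=3,log=-}
step 19 deliver 0→4: 4={part,t=3,log=-}
step 20 deliver 4→0: —
step 21 deliver 0→2: —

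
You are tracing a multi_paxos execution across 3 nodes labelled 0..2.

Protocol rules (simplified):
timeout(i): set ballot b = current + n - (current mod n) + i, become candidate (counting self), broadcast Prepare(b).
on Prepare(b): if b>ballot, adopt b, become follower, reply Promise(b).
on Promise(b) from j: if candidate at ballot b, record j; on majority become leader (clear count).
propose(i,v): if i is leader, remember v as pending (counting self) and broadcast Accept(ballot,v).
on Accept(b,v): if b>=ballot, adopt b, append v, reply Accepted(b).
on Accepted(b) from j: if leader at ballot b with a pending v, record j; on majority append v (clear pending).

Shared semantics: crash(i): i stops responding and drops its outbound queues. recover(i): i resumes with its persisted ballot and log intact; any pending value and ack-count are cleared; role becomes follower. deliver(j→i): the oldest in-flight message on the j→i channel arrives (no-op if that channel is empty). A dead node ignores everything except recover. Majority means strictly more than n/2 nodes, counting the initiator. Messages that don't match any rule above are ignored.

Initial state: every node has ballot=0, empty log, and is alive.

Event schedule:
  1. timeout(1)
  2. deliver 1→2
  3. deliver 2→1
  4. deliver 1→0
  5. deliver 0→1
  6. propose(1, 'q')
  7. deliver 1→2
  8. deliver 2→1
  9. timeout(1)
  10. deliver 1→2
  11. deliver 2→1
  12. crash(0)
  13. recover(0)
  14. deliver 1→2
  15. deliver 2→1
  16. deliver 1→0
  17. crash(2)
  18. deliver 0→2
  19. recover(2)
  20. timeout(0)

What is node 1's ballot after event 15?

7

1. timeout(1):  <1:cand b4 ->
2. deliver 1→2:  <2:foll b4 ->
3. deliver 2→1:  <1:lead b4 ->
4. deliver 1→0:  <0:foll b4 ->
5. deliver 0→1:  nop
6. propose(1,'q'):  nop
7. deliver 1→2:  <2:foll b4 q>
8. deliver 2→1:  <1:lead b4 q>
9. timeout(1):  <1:cand b7 q>
10. deliver 1→2:  <2:foll b7 q>
11. deliver 2→1:  <1:lead b7 q>
12. crash(0):  <0:✗foll b4 ->
13. recover(0):  <0:foll b4 ->
14. deliver 1→2:  nop
15. deliver 2→1:  nop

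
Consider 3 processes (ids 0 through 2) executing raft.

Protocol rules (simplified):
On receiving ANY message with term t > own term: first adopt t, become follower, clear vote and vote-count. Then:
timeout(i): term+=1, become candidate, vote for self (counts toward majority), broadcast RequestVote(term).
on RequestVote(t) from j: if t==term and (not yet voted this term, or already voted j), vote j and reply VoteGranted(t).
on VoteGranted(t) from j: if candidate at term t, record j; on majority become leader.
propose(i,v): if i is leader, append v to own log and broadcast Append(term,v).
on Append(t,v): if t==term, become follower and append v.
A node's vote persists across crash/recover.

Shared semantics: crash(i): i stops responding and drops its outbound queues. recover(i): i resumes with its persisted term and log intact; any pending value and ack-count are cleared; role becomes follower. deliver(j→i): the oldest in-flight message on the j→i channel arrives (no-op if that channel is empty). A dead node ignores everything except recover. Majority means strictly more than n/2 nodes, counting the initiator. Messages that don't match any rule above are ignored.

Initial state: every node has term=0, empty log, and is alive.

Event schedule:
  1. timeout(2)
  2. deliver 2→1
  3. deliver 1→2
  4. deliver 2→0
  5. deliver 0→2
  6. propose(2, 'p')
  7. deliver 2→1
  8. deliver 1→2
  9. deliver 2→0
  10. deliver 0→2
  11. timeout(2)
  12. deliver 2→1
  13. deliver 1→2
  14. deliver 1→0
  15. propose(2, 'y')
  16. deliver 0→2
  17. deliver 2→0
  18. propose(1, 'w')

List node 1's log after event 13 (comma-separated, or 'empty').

1. timeout(2):  <2:cand t1 ->
2. deliver 2→1:  <1:foll t1 ->
3. deliver 1→2:  <2:lead t1 ->
4. deliver 2→0:  <0:foll t1 ->
5. deliver 0→2:  nop
6. propose(2,'p'):  <2:lead t1 p>
7. deliver 2→1:  <1:foll t1 p>
8. deliver 1→2:  nop
9. deliver 2→0:  <0:foll t1 p>
10. deliver 0→2:  nop
11. timeout(2):  <2:cand t2 p>
12. deliver 2→1:  <1:foll t2 p>
13. deliver 1→2:  <2:lead t2 p>

p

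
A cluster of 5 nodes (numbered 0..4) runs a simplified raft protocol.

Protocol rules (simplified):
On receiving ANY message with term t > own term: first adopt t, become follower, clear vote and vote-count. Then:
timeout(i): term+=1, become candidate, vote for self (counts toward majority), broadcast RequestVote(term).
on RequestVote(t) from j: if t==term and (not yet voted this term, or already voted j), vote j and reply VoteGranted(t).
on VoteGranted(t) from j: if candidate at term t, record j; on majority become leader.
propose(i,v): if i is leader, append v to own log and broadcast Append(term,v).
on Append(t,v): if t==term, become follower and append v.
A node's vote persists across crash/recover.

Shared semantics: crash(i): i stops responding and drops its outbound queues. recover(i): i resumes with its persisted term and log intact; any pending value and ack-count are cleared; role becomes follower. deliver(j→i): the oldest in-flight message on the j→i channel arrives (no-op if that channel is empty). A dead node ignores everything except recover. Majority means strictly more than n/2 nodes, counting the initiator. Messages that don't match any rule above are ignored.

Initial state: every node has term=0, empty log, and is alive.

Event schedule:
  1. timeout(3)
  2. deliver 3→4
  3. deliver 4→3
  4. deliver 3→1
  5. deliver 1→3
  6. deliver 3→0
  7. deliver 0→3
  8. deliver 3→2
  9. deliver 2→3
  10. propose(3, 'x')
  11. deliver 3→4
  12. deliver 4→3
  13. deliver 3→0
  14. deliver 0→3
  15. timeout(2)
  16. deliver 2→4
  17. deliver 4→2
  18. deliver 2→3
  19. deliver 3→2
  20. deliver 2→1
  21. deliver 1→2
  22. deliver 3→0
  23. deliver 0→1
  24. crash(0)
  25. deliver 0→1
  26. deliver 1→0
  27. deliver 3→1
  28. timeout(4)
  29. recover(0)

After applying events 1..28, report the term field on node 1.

2

e1 timeout(3): 3[cand,t=1,-]
e2 deliver 3→4: 4[foll,t=1,-]
e3 deliver 4→3: ·
e4 deliver 3→1: 1[foll,t=1,-]
e5 deliver 1→3: 3[lead,t=1,-]
e6 deliver 3→0: 0[foll,t=1,-]
e7 deliver 0→3: ·
e8 deliver 3→2: 2[foll,t=1,-]
e9 deliver 2→3: ·
e10 propose(3,'x'): 3[lead,t=1,x]
e11 deliver 3→4: 4[foll,t=1,x]
e12 deliver 4→3: ·
e13 deliver 3→0: 0[foll,t=1,x]
e14 deliver 0→3: ·
e15 timeout(2): 2[cand,t=2,-]
e16 deliver 2→4: 4[foll,t=2,x]
e17 deliver 4→2: ·
e18 deliver 2→3: 3[foll,t=2,x]
e19 deliver 3→2: ·
e20 deliver 2→1: 1[foll,t=2,-]
e21 deliver 1→2: 2[lead,t=2,-]
e22 deliver 3→0: ·
e23 deliver 0→1: ·
e24 crash(0): 0[✗foll,t=1,x]
e25 deliver 0→1: ·
e26 deliver 1→0: ·
e27 deliver 3→1: ·
e28 timeout(4): 4[cand,t=3,x]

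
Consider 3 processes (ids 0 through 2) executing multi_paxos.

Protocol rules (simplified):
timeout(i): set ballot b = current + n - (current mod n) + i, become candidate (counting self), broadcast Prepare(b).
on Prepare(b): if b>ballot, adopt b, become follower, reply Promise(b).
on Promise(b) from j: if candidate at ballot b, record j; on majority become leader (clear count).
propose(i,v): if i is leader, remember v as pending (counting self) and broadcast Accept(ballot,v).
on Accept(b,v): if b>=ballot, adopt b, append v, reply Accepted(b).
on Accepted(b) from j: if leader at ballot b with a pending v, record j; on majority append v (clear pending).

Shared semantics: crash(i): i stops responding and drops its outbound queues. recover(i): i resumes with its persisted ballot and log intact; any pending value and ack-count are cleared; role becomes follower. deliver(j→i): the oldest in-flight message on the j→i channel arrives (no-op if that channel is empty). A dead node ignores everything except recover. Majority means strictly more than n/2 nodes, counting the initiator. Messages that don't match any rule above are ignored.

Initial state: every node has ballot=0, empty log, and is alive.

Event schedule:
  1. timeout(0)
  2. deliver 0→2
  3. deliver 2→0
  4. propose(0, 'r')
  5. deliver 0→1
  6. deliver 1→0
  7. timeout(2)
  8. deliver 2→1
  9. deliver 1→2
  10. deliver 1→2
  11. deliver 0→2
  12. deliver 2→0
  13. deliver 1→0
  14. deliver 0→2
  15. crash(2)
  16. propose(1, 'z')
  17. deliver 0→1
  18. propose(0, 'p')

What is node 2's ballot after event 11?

8

e1 timeout(0): 0[cand,b=3,-]
e2 deliver 0→2: 2[foll,b=3,-]
e3 deliver 2→0: 0[lead,b=3,-]
e4 propose(0,'r'): ·
e5 deliver 0→1: 1[foll,b=3,-]
e6 deliver 1→0: ·
e7 timeout(2): 2[cand,b=8,-]
e8 deliver 2→1: 1[foll,b=8,-]
e9 deliver 1→2: 2[lead,b=8,-]
e10 deliver 1→2: ·
e11 deliver 0→2: ·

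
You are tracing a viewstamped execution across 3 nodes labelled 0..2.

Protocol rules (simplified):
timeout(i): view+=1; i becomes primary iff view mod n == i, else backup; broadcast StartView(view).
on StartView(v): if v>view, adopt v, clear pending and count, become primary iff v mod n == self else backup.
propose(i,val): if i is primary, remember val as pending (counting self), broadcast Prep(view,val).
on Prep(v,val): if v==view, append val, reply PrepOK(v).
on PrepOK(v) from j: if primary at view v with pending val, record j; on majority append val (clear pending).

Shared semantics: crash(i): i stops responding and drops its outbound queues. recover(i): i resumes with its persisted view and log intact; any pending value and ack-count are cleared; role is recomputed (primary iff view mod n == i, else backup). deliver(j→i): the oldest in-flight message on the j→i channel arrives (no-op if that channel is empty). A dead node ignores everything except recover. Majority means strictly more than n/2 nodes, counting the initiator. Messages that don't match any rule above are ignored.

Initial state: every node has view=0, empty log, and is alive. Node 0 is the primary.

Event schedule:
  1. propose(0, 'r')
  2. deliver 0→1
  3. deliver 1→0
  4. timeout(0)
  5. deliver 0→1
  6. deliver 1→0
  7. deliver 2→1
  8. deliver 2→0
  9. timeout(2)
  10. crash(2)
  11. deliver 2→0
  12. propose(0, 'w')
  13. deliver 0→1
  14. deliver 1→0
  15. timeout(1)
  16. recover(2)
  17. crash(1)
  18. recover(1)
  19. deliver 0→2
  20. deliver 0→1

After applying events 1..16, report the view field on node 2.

1. propose(0,'r'):  nop
2. deliver 0→1:  <1:back v0 r>
3. deliver 1→0:  <0:prim v0 r>
4. timeout(0):  <0:back v1 r>
5. deliver 0→1:  <1:prim v1 r>
6. deliver 1→0:  nop
7. deliver 2→1:  nop
8. deliver 2→0:  nop
9. timeout(2):  <2:back v1 ->
10. crash(2):  <2:✗back v1 ->
11. deliver 2→0:  nop
12. propose(0,'w'):  nop
13. deliver 0→1:  nop
14. deliver 1→0:  nop
15. timeout(1):  <1:back v2 r>
16. recover(2):  <2:back v1 ->

1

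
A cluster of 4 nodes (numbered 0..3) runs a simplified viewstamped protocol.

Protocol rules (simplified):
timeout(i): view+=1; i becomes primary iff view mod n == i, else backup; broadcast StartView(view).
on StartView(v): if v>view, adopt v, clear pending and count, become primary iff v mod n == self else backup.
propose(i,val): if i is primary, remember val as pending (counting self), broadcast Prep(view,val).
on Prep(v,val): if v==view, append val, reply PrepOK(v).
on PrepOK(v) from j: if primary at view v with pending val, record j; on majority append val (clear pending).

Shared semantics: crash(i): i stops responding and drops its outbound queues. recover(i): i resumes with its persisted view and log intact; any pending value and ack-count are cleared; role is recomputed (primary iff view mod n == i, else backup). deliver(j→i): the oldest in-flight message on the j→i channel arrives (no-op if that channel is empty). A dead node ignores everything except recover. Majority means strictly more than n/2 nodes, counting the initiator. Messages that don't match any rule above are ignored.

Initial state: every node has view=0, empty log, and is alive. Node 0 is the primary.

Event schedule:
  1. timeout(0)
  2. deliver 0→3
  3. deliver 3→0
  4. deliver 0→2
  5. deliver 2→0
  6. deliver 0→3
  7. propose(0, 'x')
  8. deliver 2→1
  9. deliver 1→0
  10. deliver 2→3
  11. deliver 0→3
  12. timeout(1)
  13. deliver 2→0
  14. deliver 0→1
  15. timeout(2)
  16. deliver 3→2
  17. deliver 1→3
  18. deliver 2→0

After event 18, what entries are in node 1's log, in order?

empty

e1 timeout(0): 0[back,v=1,-]
e2 deliver 0→3: 3[back,v=1,-]
e3 deliver 3→0: ·
e4 deliver 0→2: 2[back,v=1,-]
e5 deliver 2→0: ·
e6 deliver 0→3: ·
e7 propose(0,'x'): ·
e8 deliver 2→1: ·
e9 deliver 1→0: ·
e10 deliver 2→3: ·
e11 deliver 0→3: ·
e12 timeout(1): 1[prim,v=1,-]
e13 deliver 2→0: ·
e14 deliver 0→1: ·
e15 timeout(2): 2[prim,v=2,-]
e16 deliver 3→2: ·
e17 deliver 1→3: ·
e18 deliver 2→0: 0[back,v=2,-]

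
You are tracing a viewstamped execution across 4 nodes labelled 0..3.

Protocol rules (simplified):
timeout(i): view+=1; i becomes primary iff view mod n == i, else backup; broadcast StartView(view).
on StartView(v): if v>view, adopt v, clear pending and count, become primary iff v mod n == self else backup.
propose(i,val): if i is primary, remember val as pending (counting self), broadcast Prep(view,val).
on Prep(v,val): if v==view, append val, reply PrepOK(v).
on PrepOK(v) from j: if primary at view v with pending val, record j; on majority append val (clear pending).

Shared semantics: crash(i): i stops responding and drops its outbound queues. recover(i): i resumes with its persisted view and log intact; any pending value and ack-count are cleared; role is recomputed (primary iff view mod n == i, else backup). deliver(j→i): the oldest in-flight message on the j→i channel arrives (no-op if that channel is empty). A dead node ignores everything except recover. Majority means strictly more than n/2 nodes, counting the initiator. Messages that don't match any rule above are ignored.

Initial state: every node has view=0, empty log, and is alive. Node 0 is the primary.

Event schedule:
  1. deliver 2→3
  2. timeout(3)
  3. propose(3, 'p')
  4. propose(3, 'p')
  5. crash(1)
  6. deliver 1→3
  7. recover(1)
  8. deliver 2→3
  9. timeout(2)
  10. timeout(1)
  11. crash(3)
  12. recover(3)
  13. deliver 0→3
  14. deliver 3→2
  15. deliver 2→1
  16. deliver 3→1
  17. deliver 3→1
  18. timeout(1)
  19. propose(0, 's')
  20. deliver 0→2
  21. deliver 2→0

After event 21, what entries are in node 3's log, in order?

empty

1. deliver 2→3:  nop
2. timeout(3):  <3:back v1 ->
3. propose(3,'p'):  nop
4. propose(3,'p'):  nop
5. crash(1):  <1:✗back v0 ->
6. deliver 1→3:  nop
7. recover(1):  <1:back v0 ->
8. deliver 2→3:  nop
9. timeout(2):  <2:back v1 ->
10. timeout(1):  <1:prim v1 ->
11. crash(3):  <3:✗back v1 ->
12. recover(3):  <3:back v1 ->
13. deliver 0→3:  nop
14. deliver 3→2:  nop
15. deliver 2→1:  nop
16. deliver 3→1:  nop
17. deliver 3→1:  nop
18. timeout(1):  <1:back v2 ->
19. propose(0,'s'):  nop
20. deliver 0→2:  nop
21. deliver 2→0:  <0:back v1 ->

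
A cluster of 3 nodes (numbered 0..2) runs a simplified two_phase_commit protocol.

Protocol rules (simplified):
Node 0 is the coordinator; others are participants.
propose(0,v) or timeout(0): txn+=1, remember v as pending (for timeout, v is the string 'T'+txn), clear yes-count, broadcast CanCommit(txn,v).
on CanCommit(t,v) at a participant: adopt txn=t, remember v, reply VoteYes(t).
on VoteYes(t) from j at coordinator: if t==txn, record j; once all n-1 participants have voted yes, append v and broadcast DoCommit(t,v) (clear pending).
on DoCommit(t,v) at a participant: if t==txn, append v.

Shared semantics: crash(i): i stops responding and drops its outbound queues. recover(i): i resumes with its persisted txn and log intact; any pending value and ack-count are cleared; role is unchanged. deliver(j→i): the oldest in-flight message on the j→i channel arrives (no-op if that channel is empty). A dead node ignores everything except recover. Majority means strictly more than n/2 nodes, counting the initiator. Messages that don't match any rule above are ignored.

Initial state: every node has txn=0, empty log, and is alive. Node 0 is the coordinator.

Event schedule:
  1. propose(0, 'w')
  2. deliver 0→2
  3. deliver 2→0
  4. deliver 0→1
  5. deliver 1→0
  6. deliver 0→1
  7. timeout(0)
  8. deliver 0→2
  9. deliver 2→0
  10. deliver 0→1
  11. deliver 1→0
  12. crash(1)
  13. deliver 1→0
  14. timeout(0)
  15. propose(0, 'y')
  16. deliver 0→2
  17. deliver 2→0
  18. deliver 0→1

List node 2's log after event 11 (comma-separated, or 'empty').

1. propose(0,'w'):  <0:coor t1 ->
2. deliver 0→2:  <2:part t1 ->
3. deliver 2→0:  nop
4. deliver 0→1:  <1:part t1 ->
5. deliver 1→0:  <0:coor t1 w>
6. deliver 0→1:  <1:part t1 w>
7. timeout(0):  <0:coor t2 w>
8. deliver 0→2:  <2:part t1 w>
9. deliver 2→0:  nop
10. deliver 0→1:  <1:part t2 w>
11. deliver 1→0:  nop

w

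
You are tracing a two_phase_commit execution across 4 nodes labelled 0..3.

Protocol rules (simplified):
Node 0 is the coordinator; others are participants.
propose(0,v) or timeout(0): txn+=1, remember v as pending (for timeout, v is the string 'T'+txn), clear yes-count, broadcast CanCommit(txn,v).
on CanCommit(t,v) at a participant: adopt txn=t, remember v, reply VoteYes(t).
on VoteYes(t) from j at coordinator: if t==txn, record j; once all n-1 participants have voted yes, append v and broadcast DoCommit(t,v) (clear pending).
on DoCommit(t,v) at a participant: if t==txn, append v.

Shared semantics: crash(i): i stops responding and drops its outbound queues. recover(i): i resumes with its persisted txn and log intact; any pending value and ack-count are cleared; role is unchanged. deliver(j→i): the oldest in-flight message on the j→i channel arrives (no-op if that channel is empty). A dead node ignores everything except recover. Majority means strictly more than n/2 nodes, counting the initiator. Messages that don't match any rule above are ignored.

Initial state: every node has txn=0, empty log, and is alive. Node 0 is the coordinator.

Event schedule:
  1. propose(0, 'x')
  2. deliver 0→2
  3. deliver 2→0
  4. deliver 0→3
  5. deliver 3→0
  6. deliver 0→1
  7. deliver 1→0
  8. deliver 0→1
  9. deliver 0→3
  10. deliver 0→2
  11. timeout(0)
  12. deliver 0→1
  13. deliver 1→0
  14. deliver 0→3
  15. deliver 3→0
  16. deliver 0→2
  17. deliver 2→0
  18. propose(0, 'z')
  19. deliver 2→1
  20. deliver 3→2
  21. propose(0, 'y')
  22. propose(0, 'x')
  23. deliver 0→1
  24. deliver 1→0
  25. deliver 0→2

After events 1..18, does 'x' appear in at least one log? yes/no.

yes

step 1 propose(0,'x'): 0={coor,t=1,log=-}
step 2 deliver 0→2: 2={part,t=1,log=-}
step 3 deliver 2→0: —
step 4 deliver 0→3: 3={part,t=1,log=-}
step 5 deliver 3→0: —
step 6 deliver 0→1: 1={part,t=1,log=-}
step 7 deliver 1→0: 0={coor,t=1,log=x}
step 8 deliver 0→1: 1={part,t=1,log=x}
step 9 deliver 0→3: 3={part,t=1,log=x}
step 10 deliver 0→2: 2={part,t=1,log=x}
step 11 timeout(0): 0={coor,t=2,log=x}
step 12 deliver 0→1: 1={part,t=2,log=x}
step 13 deliver 1→0: —
step 14 deliver 0→3: 3={part,t=2,log=x}
step 15 deliver 3→0: —
step 16 deliver 0→2: 2={part,t=2,log=x}
step 17 deliver 2→0: 0={coor,t=2,log=x,T2}
step 18 propose(0,'z'): 0={coor,t=3,log=x,T2}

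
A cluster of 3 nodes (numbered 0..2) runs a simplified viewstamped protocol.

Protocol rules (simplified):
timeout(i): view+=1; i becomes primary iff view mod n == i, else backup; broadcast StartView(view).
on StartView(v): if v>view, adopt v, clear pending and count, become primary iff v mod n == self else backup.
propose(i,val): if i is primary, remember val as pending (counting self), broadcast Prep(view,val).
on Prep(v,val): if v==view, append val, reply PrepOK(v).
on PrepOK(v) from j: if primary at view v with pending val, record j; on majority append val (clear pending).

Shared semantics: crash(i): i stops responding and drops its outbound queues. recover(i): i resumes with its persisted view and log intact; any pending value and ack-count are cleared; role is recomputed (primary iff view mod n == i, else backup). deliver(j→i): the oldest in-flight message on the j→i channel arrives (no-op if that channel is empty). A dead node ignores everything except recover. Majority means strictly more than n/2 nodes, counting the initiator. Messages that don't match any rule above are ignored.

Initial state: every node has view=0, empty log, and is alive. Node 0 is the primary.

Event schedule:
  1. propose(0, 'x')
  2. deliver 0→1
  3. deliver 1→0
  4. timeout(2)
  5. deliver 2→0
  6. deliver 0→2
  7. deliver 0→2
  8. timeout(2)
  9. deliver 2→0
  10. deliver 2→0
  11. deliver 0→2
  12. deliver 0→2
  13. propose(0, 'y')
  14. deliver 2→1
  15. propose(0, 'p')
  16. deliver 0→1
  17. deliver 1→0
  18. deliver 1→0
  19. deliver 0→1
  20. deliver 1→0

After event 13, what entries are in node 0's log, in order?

[1] propose(0,'x') → ∅
[2] deliver 0→1 → N1(back v0 [x])
[3] deliver 1→0 → N0(prim v0 [x])
[4] timeout(2) → N2(back v1 [-])
[5] deliver 2→0 → N0(back v1 [x])
[6] deliver 0→2 → ∅
[7] deliver 0→2 → ∅
[8] timeout(2) → N2(prim v2 [-])
[9] deliver 2→0 → N0(back v2 [x])
[10] deliver 2→0 → ∅
[11] deliver 0→2 → ∅
[12] deliver 0→2 → ∅
[13] propose(0,'y') → ∅

x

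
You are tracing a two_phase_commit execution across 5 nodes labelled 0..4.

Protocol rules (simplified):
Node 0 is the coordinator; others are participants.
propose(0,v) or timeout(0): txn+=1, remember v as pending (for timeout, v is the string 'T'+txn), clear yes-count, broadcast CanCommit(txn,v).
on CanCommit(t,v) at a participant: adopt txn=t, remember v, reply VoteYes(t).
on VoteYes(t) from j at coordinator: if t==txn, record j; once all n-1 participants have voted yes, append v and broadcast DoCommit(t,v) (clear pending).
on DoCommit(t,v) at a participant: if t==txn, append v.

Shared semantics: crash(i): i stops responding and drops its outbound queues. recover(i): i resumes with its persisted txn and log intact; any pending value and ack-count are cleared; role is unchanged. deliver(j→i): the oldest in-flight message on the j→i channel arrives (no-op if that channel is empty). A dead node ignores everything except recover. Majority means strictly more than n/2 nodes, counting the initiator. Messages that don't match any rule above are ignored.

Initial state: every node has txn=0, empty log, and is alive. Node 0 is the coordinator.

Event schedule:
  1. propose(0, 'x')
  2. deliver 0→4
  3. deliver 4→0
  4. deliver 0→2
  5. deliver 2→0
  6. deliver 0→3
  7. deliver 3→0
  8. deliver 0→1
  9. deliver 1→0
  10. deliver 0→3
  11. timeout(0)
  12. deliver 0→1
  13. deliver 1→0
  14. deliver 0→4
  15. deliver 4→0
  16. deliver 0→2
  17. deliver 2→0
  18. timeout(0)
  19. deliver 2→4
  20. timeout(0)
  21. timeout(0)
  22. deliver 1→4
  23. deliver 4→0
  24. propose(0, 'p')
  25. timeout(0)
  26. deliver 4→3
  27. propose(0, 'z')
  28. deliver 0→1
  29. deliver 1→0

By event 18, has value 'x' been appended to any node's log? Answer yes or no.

step 1 propose(0,'x'): 0={coor,t=1,log=-}
step 2 deliver 0→4: 4={part,t=1,log=-}
step 3 deliver 4→0: —
step 4 deliver 0→2: 2={part,t=1,log=-}
step 5 deliver 2→0: —
step 6 deliver 0→3: 3={part,t=1,log=-}
step 7 deliver 3→0: —
step 8 deliver 0→1: 1={part,t=1,log=-}
step 9 deliver 1→0: 0={coor,t=1,log=x}
step 10 deliver 0→3: 3={part,t=1,log=x}
step 11 timeout(0): 0={coor,t=2,log=x}
step 12 deliver 0→1: 1={part,t=1,log=x}
step 13 deliver 1→0: —
step 14 deliver 0→4: 4={part,t=1,log=x}
step 15 deliver 4→0: —
step 16 deliver 0→2: 2={part,t=1,log=x}
step 17 deliver 2→0: —
step 18 timeout(0): 0={coor,t=3,log=x}

yes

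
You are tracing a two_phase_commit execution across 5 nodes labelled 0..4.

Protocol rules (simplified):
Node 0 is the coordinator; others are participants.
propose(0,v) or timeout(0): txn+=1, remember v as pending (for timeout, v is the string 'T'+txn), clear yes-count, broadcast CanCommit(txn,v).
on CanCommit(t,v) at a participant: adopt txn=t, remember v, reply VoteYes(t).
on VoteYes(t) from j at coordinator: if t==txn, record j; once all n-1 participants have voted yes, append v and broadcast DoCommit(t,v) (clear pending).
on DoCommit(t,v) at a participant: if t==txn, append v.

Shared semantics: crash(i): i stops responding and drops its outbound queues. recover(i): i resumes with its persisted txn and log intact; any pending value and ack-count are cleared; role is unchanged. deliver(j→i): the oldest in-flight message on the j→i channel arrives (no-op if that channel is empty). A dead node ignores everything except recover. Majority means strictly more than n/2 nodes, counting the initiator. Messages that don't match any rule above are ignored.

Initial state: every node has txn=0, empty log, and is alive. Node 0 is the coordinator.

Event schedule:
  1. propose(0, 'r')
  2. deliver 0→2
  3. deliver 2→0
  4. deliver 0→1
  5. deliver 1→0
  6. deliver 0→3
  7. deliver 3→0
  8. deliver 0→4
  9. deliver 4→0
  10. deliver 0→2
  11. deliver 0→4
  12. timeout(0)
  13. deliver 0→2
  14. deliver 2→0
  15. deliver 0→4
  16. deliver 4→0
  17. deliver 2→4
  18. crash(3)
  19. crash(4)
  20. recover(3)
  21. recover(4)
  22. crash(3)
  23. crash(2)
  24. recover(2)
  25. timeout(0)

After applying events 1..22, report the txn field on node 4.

after 1 — propose(0,'r'): n0:coor/t1/[-]
after 2 — deliver 0→2: n2:part/t1/[-]
after 3 — deliver 2→0: ·
after 4 — deliver 0→1: n1:part/t1/[-]
after 5 — deliver 1→0: ·
after 6 — deliver 0→3: n3:part/t1/[-]
after 7 — deliver 3→0: ·
after 8 — deliver 0→4: n4:part/t1/[-]
after 9 — deliver 4→0: n0:coor/t1/[r]
after 10 — deliver 0→2: n2:part/t1/[r]
after 11 — deliver 0→4: n4:part/t1/[r]
after 12 — timeout(0): n0:coor/t2/[r]
after 13 — deliver 0→2: n2:part/t2/[r]
after 14 — deliver 2→0: ·
after 15 — deliver 0→4: n4:part/t2/[r]
after 16 — deliver 4→0: ·
after 17 — deliver 2→4: ·
after 18 — crash(3): n3:✗part/t1/[-]
after 19 — crash(4): n4:✗part/t2/[r]
after 20 — recover(3): n3:part/t1/[-]
after 21 — recover(4): n4:part/t2/[r]
after 22 — crash(3): n3:✗part/t1/[-]

2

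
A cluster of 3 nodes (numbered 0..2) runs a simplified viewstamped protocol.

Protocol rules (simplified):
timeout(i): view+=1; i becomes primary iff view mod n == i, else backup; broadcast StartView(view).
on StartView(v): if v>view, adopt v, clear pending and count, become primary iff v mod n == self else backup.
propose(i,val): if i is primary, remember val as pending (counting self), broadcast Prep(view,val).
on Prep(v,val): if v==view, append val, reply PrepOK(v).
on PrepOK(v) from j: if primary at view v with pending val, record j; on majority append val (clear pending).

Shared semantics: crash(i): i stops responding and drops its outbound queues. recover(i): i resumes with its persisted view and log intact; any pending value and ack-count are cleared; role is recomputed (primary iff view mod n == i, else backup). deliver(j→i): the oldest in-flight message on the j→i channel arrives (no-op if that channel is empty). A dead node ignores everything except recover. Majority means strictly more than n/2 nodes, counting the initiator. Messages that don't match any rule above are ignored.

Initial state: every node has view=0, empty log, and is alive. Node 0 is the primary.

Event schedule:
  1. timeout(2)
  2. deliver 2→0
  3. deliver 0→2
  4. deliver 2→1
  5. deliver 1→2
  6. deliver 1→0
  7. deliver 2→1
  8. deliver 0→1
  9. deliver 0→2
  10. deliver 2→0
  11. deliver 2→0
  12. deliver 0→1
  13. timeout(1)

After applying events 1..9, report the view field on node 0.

1. timeout(2):  <2:back v1 ->
2. deliver 2→0:  <0:back v1 ->
3. deliver 0→2:  nop
4. deliver 2→1:  <1:prim v1 ->
5. deliver 1→2:  nop
6. deliver 1→0:  nop
7. deliver 2→1:  nop
8. deliver 0→1:  nop
9. deliver 0→2:  nop

1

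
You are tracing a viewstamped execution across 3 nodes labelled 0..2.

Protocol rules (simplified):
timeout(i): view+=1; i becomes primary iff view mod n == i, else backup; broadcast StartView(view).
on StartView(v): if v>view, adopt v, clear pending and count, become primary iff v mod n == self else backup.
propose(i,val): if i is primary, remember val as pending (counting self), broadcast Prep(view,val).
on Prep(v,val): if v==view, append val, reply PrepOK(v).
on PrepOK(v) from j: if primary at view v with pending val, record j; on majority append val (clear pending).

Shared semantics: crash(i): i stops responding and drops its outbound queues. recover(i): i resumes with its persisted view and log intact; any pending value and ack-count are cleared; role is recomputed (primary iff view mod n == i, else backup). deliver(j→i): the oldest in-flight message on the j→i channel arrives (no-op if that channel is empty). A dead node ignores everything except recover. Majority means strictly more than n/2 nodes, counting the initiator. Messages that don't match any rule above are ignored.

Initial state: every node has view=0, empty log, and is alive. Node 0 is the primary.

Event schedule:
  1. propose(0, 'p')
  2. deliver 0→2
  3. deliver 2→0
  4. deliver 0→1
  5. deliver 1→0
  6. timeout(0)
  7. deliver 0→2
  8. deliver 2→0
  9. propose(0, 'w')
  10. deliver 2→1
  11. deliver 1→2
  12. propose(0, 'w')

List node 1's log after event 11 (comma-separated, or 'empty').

[1] propose(0,'p') → ∅
[2] deliver 0→2 → N2(back v0 [p])
[3] deliver 2→0 → N0(prim v0 [p])
[4] deliver 0→1 → N1(back v0 [p])
[5] deliver 1→0 → ∅
[6] timeout(0) → N0(back v1 [p])
[7] deliver 0→2 → N2(back v1 [p])
[8] deliver 2→0 → ∅
[9] propose(0,'w') → ∅
[10] deliver 2→1 → ∅
[11] deliver 1→2 → ∅

p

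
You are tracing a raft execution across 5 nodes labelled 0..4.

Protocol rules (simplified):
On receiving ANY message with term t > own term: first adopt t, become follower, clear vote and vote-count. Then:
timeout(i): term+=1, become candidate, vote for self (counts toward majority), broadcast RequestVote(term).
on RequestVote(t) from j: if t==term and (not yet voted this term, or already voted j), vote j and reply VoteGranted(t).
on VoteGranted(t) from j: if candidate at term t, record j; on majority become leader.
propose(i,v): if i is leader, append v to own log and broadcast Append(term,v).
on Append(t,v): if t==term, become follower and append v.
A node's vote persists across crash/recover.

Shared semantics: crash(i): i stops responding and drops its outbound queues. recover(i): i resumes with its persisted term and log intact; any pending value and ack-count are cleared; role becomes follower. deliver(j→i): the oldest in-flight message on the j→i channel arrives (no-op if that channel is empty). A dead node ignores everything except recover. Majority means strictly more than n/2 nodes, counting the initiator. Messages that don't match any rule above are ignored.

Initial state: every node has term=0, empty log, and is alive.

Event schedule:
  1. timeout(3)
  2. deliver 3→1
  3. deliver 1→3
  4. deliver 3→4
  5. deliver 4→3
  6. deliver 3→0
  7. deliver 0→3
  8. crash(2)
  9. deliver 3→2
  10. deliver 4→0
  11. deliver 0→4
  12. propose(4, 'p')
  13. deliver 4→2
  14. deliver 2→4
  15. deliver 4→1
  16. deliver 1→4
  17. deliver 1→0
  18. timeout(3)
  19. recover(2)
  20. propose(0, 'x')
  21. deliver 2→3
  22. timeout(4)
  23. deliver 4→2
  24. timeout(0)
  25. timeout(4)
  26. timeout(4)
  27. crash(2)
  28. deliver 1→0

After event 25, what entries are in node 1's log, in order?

empty

e1 timeout(3): 3[cand,t=1,-]
e2 deliver 3→1: 1[foll,t=1,-]
e3 deliver 1→3: ·
e4 deliver 3→4: 4[foll,t=1,-]
e5 deliver 4→3: 3[lead,t=1,-]
e6 deliver 3→0: 0[foll,t=1,-]
e7 deliver 0→3: ·
e8 crash(2): 2[✗foll,t=0,-]
e9 deliver 3→2: ·
e10 deliver 4→0: ·
e11 deliver 0→4: ·
e12 propose(4,'p'): ·
e13 deliver 4→2: ·
e14 deliver 2→4: ·
e15 deliver 4→1: ·
e16 deliver 1→4: ·
e17 deliver 1→0: ·
e18 timeout(3): 3[cand,t=2,-]
e19 recover(2): 2[foll,t=0,-]
e20 propose(0,'x'): ·
e21 deliver 2→3: ·
e22 timeout(4): 4[cand,t=2,-]
e23 deliver 4→2: 2[foll,t=2,-]
e24 timeout(0): 0[cand,t=2,-]
e25 timeout(4): 4[cand,t=3,-]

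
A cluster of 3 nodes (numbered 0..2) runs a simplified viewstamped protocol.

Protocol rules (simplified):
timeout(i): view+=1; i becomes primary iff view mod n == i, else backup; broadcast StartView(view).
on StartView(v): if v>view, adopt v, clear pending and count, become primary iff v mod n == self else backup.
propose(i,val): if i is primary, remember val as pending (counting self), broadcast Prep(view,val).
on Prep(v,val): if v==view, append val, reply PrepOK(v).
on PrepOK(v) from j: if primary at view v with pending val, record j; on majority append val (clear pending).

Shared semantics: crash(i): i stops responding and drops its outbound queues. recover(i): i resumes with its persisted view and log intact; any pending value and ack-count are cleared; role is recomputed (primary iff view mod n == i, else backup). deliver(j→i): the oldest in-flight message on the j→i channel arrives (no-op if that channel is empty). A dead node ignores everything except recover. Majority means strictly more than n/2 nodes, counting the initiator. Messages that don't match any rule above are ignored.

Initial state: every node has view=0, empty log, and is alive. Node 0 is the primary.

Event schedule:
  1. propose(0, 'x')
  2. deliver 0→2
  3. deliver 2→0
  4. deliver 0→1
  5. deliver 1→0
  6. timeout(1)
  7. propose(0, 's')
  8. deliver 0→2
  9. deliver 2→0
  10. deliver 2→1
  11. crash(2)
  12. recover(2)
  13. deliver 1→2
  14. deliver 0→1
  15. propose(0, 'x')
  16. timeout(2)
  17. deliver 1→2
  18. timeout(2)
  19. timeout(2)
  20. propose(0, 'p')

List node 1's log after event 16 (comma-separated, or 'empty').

x

step 1 propose(0,'x'): —
step 2 deliver 0→2: 2={back,v=0,log=x}
step 3 deliver 2→0: 0={prim,v=0,log=x}
step 4 deliver 0→1: 1={back,v=0,log=x}
step 5 deliver 1→0: —
step 6 timeout(1): 1={prim,v=1,log=x}
step 7 propose(0,'s'): —
step 8 deliver 0→2: 2={back,v=0,log=x,s}
step 9 deliver 2→0: 0={prim,v=0,log=x,s}
step 10 deliver 2→1: —
step 11 crash(2): 2={✗back,v=0,log=x,s}
step 12 recover(2): 2={back,v=0,log=x,s}
step 13 deliver 1→2: 2={back,v=1,log=x,s}
step 14 deliver 0→1: —
step 15 propose(0,'x'): —
step 16 timeout(2): 2={prim,v=2,log=x,s}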